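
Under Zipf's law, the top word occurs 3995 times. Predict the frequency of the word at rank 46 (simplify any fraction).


Zipf's law: freq(rank) = f1 / rank
f1 = 3995, rank = 46
freq = 3995 / 46
GCD(3995, 46) = 1
Simplified: 3995/46

3995/46


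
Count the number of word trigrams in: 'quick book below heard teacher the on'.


Word trigrams from [7] words:
  Trigram 1: (quick book below)
  Trigram 2: (book below heard)
  Trigram 3: (below heard teacher)
  Trigram 4: (heard teacher the)
  Trigram 5: (teacher the on)
Total word trigrams: 7 - 2 = 5

5


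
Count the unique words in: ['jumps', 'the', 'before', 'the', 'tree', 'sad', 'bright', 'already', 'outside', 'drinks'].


Listing all tokens and tracking unique types:
  Token 1: 'jumps' -> NEW (unique so far: 1)
  Token 2: 'the' -> NEW (unique so far: 2)
  Token 3: 'before' -> NEW (unique so far: 3)
  Token 4: 'the' -> duplicate (unique so far: 3)
  Token 5: 'tree' -> NEW (unique so far: 4)
  Token 6: 'sad' -> NEW (unique so far: 5)
  Token 7: 'bright' -> NEW (unique so far: 6)
  Token 8: 'already' -> NEW (unique so far: 7)
  Token 9: 'outside' -> NEW (unique so far: 8)
  Token 10: 'drinks' -> NEW (unique so far: 9)
Unique types: ('already', 'before', 'bright', 'drinks', 'jumps', 'outside', 'sad', 'the', 'tree')
Vocabulary size: 9

9


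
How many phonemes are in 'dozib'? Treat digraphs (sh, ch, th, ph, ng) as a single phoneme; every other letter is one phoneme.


Parsing 'dozib' greedily, digraphs first:
  'd' -> consonant phoneme (phonemes so far: 1)
  'o' -> vowel phoneme (phonemes so far: 2)
  'z' -> consonant phoneme (phonemes so far: 3)
  'i' -> vowel phoneme (phonemes so far: 4)
  'b' -> consonant phoneme (phonemes so far: 5)
Total phonemes: 5

5


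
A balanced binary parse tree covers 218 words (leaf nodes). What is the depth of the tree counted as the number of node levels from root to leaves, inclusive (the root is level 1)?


In a balanced binary tree with n leaves the deepest leaf is ceil(log2(n)) edges below the root,
so counting node levels inclusive of root and leaves gives ceil(log2(n)) + 1 levels.
log2(218) = 7.7682
ceil(7.7682) = 8
levels = 8 + 1 = 9

9


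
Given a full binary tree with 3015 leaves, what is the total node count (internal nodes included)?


Leaf nodes (terminals): 3015
Internal nodes = n - 1 = 3015 - 1 = 3014
Total = leaves + internal = 3015 + 3014 = 6029

6029


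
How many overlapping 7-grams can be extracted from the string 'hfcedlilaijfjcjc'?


String 'hfcedlilaijfjcjc' has length L = 16.
Number of overlapping n-grams = L - n + 1
Substituting: 16 - 7 + 1 = 10

10


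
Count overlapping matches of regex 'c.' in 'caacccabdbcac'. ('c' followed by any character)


Pattern: c. means 'c' followed by any character.
Scanning 'caacccabdbcac' position-by-position:
  Pos 0: window 'ca' -> MATCH
  Pos 1: window 'aa' -> no
  Pos 2: window 'ac' -> no
  Pos 3: window 'cc' -> MATCH
  Pos 4: window 'cc' -> MATCH
  Pos 5: window 'ca' -> MATCH
  Pos 6: window 'ab' -> no
  Pos 7: window 'bd' -> no
  Pos 8: window 'db' -> no
  Pos 9: window 'bc' -> no
  Pos 10: window 'ca' -> MATCH
  Pos 11: window 'ac' -> no
  Pos 12: window 'c' -> no
Total matches: 5

5


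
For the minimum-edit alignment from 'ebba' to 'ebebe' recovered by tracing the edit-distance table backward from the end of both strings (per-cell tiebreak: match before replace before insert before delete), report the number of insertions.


Edit distance = 2. Backtracking from cell (4, 5) with preference match > replace > insert > delete,
then listing the resulting alignment 'ebba' -> 'ebebe' left to right:
  Step 1: keep 'e'
  Step 2: keep 'b'
  Step 3: insert 'e' [insertion #1]
  Step 4: keep 'b'
  Step 5: replace a->e
Total insertions: 1

1


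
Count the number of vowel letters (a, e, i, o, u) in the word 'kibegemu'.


Scanning each character of 'kibegemu':
  Position 1: 'k' -> consonant (running count: 0)
  Position 2: 'i' -> vowel (running count: 1)
  Position 3: 'b' -> consonant (running count: 1)
  Position 4: 'e' -> vowel (running count: 2)
  Position 5: 'g' -> consonant (running count: 2)
  Position 6: 'e' -> vowel (running count: 3)
  Position 7: 'm' -> consonant (running count: 3)
  Position 8: 'u' -> vowel (running count: 4)
Total vowels: 4

4


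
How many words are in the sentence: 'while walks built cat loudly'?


Counting words by splitting on spaces:
  Word 1: 'while'
  Word 2: 'walks'
  Word 3: 'built'
  Word 4: 'cat'
  Word 5: 'loudly'
Total words: 5

5


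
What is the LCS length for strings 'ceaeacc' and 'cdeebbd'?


DP table for LCS of 'ceaeacc' and 'cdeebbd':
       c  d  e  e  b  b  d
    0  0  0  0  0  0  0  0
  c 0  1  1  1  1  1  1  1
  e 0  1  1  2  2  2  2  2
  a 0  1  1  2  2  2  2  2
  e 0  1  1  2  3  3  3  3
  a 0  1  1  2  3  3  3  3
  c 0  1  1  2  3  3  3  3
  c 0  1  1  2  3  3  3  3
LCS: 'cee'
LCS length = 3

3


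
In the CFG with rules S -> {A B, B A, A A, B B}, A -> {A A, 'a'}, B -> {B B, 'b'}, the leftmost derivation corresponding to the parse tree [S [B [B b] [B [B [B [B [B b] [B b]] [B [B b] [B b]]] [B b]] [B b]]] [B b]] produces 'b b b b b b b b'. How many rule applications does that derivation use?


Every bracketed nonterminal node [X ...] in the tree is produced by exactly one rule application.
Reading the tree off as a leftmost derivation:
  Step 1: S  =>  B B   (applied S -> B B)
  Step 2: B B  =>  B B B   (applied B -> B B)
  Step 3: B B B  =>  b B B   (applied B -> b)
  Step 4: b B B  =>  b B B B   (applied B -> B B)
  Step 5: b B B B  =>  b B B B B   (applied B -> B B)
  Step 6: b B B B B  =>  b B B B B B   (applied B -> B B)
  Step 7: b B B B B B  =>  b B B B B B B   (applied B -> B B)
  Step 8: b B B B B B B  =>  b b B B B B B   (applied B -> b)
  Step 9: b b B B B B B  =>  b b b B B B B   (applied B -> b)
  Step 10: b b b B B B B  =>  b b b B B B B B   (applied B -> B B)
  Step 11: b b b B B B B B  =>  b b b b B B B B   (applied B -> b)
  Step 12: b b b b B B B B  =>  b b b b b B B B   (applied B -> b)
  Step 13: b b b b b B B B  =>  b b b b b b B B   (applied B -> b)
  Step 14: b b b b b b B B  =>  b b b b b b b B   (applied B -> b)
  Step 15: b b b b b b b B  =>  b b b b b b b b   (applied B -> b)
Final yield: b b b b b b b b
Total rewrite steps: 15

15


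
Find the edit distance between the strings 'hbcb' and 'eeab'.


Building DP table for s1='hbcb' (len 4) and s2='eeab' (len 4):
       e  e  a  b
    0  1  2  3  4
  h 1  1  2  3  4
  b 2  2  2  3  3
  c 3  3  3  3  4
  b 4  4  4  4  3
Edit distance = dp[4][4] = 3

3


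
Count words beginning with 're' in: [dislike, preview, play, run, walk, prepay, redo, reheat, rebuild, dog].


Checking each word for prefix 're':
  'dislike' -> no (count: 0)
  'preview' -> no (count: 0)
  'play' -> no (count: 0)
  'run' -> no (count: 0)
  'walk' -> no (count: 0)
  'prepay' -> no (count: 0)
  'redo' -> YES, starts with 're' (count: 1)
  'reheat' -> YES, starts with 're' (count: 2)
  'rebuild' -> YES, starts with 're' (count: 3)
  'dog' -> no (count: 3)
Total with prefix 're': 3

3


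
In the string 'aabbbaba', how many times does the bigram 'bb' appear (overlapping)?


Scanning 'aabbbaba' for bigram 'bb':
  Position 0: 'aa' -> no
  Position 1: 'ab' -> no
  Position 2: 'bb' -> MATCH
  Position 3: 'bb' -> MATCH
  Position 4: 'ba' -> no
  Position 5: 'ab' -> no
  Position 6: 'ba' -> no
Total matches: 2

2


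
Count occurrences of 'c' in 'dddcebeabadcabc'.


Scanning 'dddcebeabadcabc' for 'c':
  Position 3: 'c' -> MATCH (count: 1)
  Position 11: 'c' -> MATCH (count: 2)
  Position 14: 'c' -> MATCH (count: 3)
Total occurrences of 'c': 3

3


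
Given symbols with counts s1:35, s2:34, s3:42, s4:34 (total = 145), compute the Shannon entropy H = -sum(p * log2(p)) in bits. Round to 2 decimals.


Computing entropy H = -sum(p_i * log2(p_i)):
  s1: p = 35/145 = 0.2414, -p*log2(p) = 0.4950
  s2: p = 34/145 = 0.2345, -p*log2(p) = 0.4906
  s3: p = 42/145 = 0.2897, -p*log2(p) = 0.5178
  s4: p = 34/145 = 0.2345, -p*log2(p) = 0.4906
H = sum of terms = 1.9940
Rounded to 2 decimals: 1.99

1.99


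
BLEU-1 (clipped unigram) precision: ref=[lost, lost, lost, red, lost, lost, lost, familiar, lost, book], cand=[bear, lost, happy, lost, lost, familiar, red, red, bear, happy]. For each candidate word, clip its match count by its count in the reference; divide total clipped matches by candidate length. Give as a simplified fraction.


Reference word counts: {'book': 1, 'familiar': 1, 'lost': 7, 'red': 1}
Checking each candidate word (with clipping):
  'bear' -> not in reference -> no match (matches: 0)
  'lost' -> in reference (ref count 7, used 1/7) -> match (matches: 1)
  'happy' -> not in reference -> no match (matches: 1)
  'lost' -> in reference (ref count 7, used 2/7) -> match (matches: 2)
  'lost' -> in reference (ref count 7, used 3/7) -> match (matches: 3)
  'familiar' -> in reference (ref count 1, used 1/1) -> match (matches: 4)
  'red' -> in reference (ref count 1, used 1/1) -> match (matches: 5)
  'red' -> ref count 1 already used up (1/1) -> clipped, no match (matches: 5)
  'bear' -> not in reference -> no match (matches: 5)
  'happy' -> not in reference -> no match (matches: 5)
Clipped matches: 5, Candidate length: 10
Precision = 5/10 = 1/2

1/2


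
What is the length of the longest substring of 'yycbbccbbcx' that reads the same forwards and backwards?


Scanning 'yycbbccbbcx' for palindromic substrings.
Substring at positions 2-9: 'cbbccbbc'.
Check: reverse('cbbccbbc') = 'cbbccbbc' -> palindrome confirmed.
Neighbouring characters ('y' / 'x') break symmetry, so it cannot extend further.
No longer palindromic substring exists; longest length = 8

8


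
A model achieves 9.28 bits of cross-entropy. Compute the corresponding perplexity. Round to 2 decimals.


Perplexity formula: PP = 2^H
H = 9.28
PP = 2^9.28
Decompose: 2^9.28 = 2^9 * 2^0.28
2^9 = 512, 2^0.28 ~ 1.2141949
PP ~ 512 * 1.2141949 = 621.6677888
Rounded to 2 decimals: 621.67

621.67


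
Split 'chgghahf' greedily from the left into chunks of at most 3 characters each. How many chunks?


'chgghahf' has 8 characters.
Chunking with max size 3:
  Chunk 1: 'chg' (positions 0-2)
  Chunk 2: 'gha' (positions 3-5)
  Chunk 3: 'hf' (positions 6-7)
Total chunks: ceil(8 / 3) = 3

3


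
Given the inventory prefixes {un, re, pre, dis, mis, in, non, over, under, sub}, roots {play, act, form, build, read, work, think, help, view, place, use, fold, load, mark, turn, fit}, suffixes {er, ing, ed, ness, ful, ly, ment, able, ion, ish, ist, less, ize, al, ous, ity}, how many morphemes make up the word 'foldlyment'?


Segmenting 'foldlyment' against the inventory:
  'fold' -> root (morpheme 1)
  'ly' -> suffix (morpheme 2)
  'ment' -> suffix (morpheme 3)
Total morphemes: 3

3


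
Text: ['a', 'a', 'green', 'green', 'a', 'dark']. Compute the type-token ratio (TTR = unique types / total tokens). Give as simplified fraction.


Tokens: 6
Unique types: ('a', 'dark', 'green') = 3
TTR = 3/6
Simplify: divide both by 3 -> 1/2
TTR = 1/2

1/2


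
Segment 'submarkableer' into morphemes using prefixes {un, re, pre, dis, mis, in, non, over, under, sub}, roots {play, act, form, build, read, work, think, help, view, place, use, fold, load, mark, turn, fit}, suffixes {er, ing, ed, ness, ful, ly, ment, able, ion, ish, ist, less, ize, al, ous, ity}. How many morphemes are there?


Segmenting 'submarkableer' against the inventory:
  'sub' -> prefix (morpheme 1)
  'mark' -> root (morpheme 2)
  'able' -> suffix (morpheme 3)
  'er' -> suffix (morpheme 4)
Total morphemes: 4

4


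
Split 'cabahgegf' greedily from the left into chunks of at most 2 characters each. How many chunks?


'cabahgegf' has 9 characters.
Chunking with max size 2:
  Chunk 1: 'ca' (positions 0-1)
  Chunk 2: 'ba' (positions 2-3)
  Chunk 3: 'hg' (positions 4-5)
  Chunk 4: 'eg' (positions 6-7)
  Chunk 5: 'f' (positions 8-8)
Total chunks: ceil(9 / 2) = 5

5


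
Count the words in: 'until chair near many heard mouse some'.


Counting words by splitting on spaces:
  Word 1: 'until'
  Word 2: 'chair'
  Word 3: 'near'
  Word 4: 'many'
  Word 5: 'heard'
  Word 6: 'mouse'
  Word 7: 'some'
Total words: 7

7


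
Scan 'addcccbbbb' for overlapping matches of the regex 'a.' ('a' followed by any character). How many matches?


Pattern: a. means 'a' followed by any character.
Scanning 'addcccbbbb' position-by-position:
  Pos 0: window 'ad' -> MATCH
  Pos 1: window 'dd' -> no
  Pos 2: window 'dc' -> no
  Pos 3: window 'cc' -> no
  Pos 4: window 'cc' -> no
  Pos 5: window 'cb' -> no
  Pos 6: window 'bb' -> no
  Pos 7: window 'bb' -> no
  Pos 8: window 'bb' -> no
  Pos 9: window 'b' -> no
Total matches: 1

1


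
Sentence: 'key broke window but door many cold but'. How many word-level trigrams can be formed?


Word trigrams from [8] words:
  Trigram 1: (key broke window)
  Trigram 2: (broke window but)
  Trigram 3: (window but door)
  Trigram 4: (but door many)
  Trigram 5: (door many cold)
  Trigram 6: (many cold but)
Total word trigrams: 8 - 2 = 6

6


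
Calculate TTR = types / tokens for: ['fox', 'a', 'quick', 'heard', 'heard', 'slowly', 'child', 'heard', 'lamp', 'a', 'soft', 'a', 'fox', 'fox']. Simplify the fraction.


Tokens: 14
Unique types: ('a', 'child', 'fox', 'heard', 'lamp', 'quick', 'slowly', 'soft') = 8
TTR = 8/14
Simplify: divide both by 2 -> 4/7
TTR = 4/7

4/7


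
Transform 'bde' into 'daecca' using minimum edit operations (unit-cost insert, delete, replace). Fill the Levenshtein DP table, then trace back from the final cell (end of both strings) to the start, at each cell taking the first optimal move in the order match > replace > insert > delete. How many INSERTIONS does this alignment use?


Edit distance = 5. Backtracking from cell (3, 6) with preference match > replace > insert > delete,
then listing the resulting alignment 'bde' -> 'daecca' left to right:
  Step 1: replace b->d
  Step 2: replace d->a
  Step 3: keep 'e'
  Step 4: insert 'c' [insertion #1]
  Step 5: insert 'c' [insertion #2]
  Step 6: insert 'a' [insertion #3]
Total insertions: 3

3


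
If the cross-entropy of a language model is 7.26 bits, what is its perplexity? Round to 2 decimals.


Perplexity formula: PP = 2^H
H = 7.26
PP = 2^7.26
Decompose: 2^7.26 = 2^7 * 2^0.26
2^7 = 128, 2^0.26 ~ 1.1974787
PP ~ 128 * 1.1974787 = 153.2772736
Rounded to 2 decimals: 153.28

153.28


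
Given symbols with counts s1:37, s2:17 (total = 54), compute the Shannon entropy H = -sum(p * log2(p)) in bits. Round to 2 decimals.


Computing entropy H = -sum(p_i * log2(p_i)):
  s1: p = 37/54 = 0.6852, -p*log2(p) = 0.3737
  s2: p = 17/54 = 0.3148, -p*log2(p) = 0.5249
H = sum of terms = 0.8986
Rounded to 2 decimals: 0.90

0.90


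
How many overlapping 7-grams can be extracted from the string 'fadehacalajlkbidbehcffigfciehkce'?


String 'fadehacalajlkbidbehcffigfciehkce' has length L = 32.
Number of overlapping n-grams = L - n + 1
Substituting: 32 - 7 + 1 = 26

26


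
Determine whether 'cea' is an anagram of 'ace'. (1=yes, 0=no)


Sort characters of 'cea': 'ace'
Sort characters of 'ace': 'ace'
Sorted forms match -> they ARE anagrams
Result: 1

1


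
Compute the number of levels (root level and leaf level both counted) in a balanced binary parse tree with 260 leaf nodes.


In a balanced binary tree with n leaves the deepest leaf is ceil(log2(n)) edges below the root,
so counting node levels inclusive of root and leaves gives ceil(log2(n)) + 1 levels.
log2(260) = 8.0224
ceil(8.0224) = 9
levels = 9 + 1 = 10

10


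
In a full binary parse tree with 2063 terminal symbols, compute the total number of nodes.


Leaf nodes (terminals): 2063
Internal nodes = n - 1 = 2063 - 1 = 2062
Total = leaves + internal = 2063 + 2062 = 4125

4125


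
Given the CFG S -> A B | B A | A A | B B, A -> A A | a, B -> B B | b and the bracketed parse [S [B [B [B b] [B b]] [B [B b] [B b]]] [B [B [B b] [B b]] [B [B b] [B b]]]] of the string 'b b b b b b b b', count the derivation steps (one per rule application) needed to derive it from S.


Every bracketed nonterminal node [X ...] in the tree is produced by exactly one rule application.
Reading the tree off as a leftmost derivation:
  Step 1: S  =>  B B   (applied S -> B B)
  Step 2: B B  =>  B B B   (applied B -> B B)
  Step 3: B B B  =>  B B B B   (applied B -> B B)
  Step 4: B B B B  =>  b B B B   (applied B -> b)
  Step 5: b B B B  =>  b b B B   (applied B -> b)
  Step 6: b b B B  =>  b b B B B   (applied B -> B B)
  Step 7: b b B B B  =>  b b b B B   (applied B -> b)
  Step 8: b b b B B  =>  b b b b B   (applied B -> b)
  Step 9: b b b b B  =>  b b b b B B   (applied B -> B B)
  Step 10: b b b b B B  =>  b b b b B B B   (applied B -> B B)
  Step 11: b b b b B B B  =>  b b b b b B B   (applied B -> b)
  Step 12: b b b b b B B  =>  b b b b b b B   (applied B -> b)
  Step 13: b b b b b b B  =>  b b b b b b B B   (applied B -> B B)
  Step 14: b b b b b b B B  =>  b b b b b b b B   (applied B -> b)
  Step 15: b b b b b b b B  =>  b b b b b b b b   (applied B -> b)
Final yield: b b b b b b b b
Total rewrite steps: 15

15


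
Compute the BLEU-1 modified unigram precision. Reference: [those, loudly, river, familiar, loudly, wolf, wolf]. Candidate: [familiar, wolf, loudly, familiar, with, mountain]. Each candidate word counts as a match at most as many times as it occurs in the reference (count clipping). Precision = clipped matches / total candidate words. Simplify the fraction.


Reference word counts: {'familiar': 1, 'loudly': 2, 'river': 1, 'those': 1, 'wolf': 2}
Checking each candidate word (with clipping):
  'familiar' -> in reference (ref count 1, used 1/1) -> match (matches: 1)
  'wolf' -> in reference (ref count 2, used 1/2) -> match (matches: 2)
  'loudly' -> in reference (ref count 2, used 1/2) -> match (matches: 3)
  'familiar' -> ref count 1 already used up (1/1) -> clipped, no match (matches: 3)
  'with' -> not in reference -> no match (matches: 3)
  'mountain' -> not in reference -> no match (matches: 3)
Clipped matches: 3, Candidate length: 6
Precision = 3/6 = 1/2

1/2


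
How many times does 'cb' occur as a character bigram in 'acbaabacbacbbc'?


Scanning 'acbaabacbacbbc' for bigram 'cb':
  Position 0: 'ac' -> no
  Position 1: 'cb' -> MATCH
  Position 2: 'ba' -> no
  Position 3: 'aa' -> no
  Position 4: 'ab' -> no
  Position 5: 'ba' -> no
  Position 6: 'ac' -> no
  Position 7: 'cb' -> MATCH
  Position 8: 'ba' -> no
  Position 9: 'ac' -> no
  Position 10: 'cb' -> MATCH
  Position 11: 'bb' -> no
  Position 12: 'bc' -> no
Total matches: 3

3


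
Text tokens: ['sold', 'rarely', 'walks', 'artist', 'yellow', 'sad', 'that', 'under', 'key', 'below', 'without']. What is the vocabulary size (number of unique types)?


Listing all tokens and tracking unique types:
  Token 1: 'sold' -> NEW (unique so far: 1)
  Token 2: 'rarely' -> NEW (unique so far: 2)
  Token 3: 'walks' -> NEW (unique so far: 3)
  Token 4: 'artist' -> NEW (unique so far: 4)
  Token 5: 'yellow' -> NEW (unique so far: 5)
  Token 6: 'sad' -> NEW (unique so far: 6)
  Token 7: 'that' -> NEW (unique so far: 7)
  Token 8: 'under' -> NEW (unique so far: 8)
  Token 9: 'key' -> NEW (unique so far: 9)
  Token 10: 'below' -> NEW (unique so far: 10)
  Token 11: 'without' -> NEW (unique so far: 11)
Unique types: ('artist', 'below', 'key', 'rarely', 'sad', 'sold', 'that', 'under', 'walks', 'without', 'yellow')
Vocabulary size: 11

11


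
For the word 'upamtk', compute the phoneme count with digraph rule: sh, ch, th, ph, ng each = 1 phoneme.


Parsing 'upamtk' greedily, digraphs first:
  'u' -> vowel phoneme (phonemes so far: 1)
  'p' -> consonant phoneme (phonemes so far: 2)
  'a' -> vowel phoneme (phonemes so far: 3)
  'm' -> consonant phoneme (phonemes so far: 4)
  't' -> consonant phoneme (phonemes so far: 5)
  'k' -> consonant phoneme (phonemes so far: 6)
Total phonemes: 6

6


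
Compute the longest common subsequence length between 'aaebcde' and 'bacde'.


DP table for LCS of 'aaebcde' and 'bacde':
       b  a  c  d  e
    0  0  0  0  0  0
  a 0  0  1  1  1  1
  a 0  0  1  1  1  1
  e 0  0  1  1  1  2
  b 0  1  1  1  1  2
  c 0  1  1  2  2  2
  d 0  1  1  2  3  3
  e 0  1  1  2  3  4
LCS: 'acde'
LCS length = 4

4


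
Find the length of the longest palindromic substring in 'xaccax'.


Scanning 'xaccax' for palindromic substrings.
Substring at positions 0-5: 'xaccax'.
Check: reverse('xaccax') = 'xaccax' -> palindrome confirmed.
No longer palindromic substring exists; longest length = 6

6


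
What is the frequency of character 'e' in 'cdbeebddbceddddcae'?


Scanning 'cdbeebddbceddddcae' for 'e':
  Position 3: 'e' -> MATCH (count: 1)
  Position 4: 'e' -> MATCH (count: 2)
  Position 10: 'e' -> MATCH (count: 3)
  Position 17: 'e' -> MATCH (count: 4)
Total occurrences of 'e': 4

4


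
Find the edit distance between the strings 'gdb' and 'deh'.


Building DP table for s1='gdb' (len 3) and s2='deh' (len 3):
       d  e  h
    0  1  2  3
  g 1  1  2  3
  d 2  1  2  3
  b 3  2  2  3
Edit distance = dp[3][3] = 3

3


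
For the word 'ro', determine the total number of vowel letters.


Scanning each character of 'ro':
  Position 1: 'r' -> consonant (running count: 0)
  Position 2: 'o' -> vowel (running count: 1)
Total vowels: 1

1


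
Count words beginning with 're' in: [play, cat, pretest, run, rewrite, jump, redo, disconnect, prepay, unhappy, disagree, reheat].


Checking each word for prefix 're':
  'play' -> no (count: 0)
  'cat' -> no (count: 0)
  'pretest' -> no (count: 0)
  'run' -> no (count: 0)
  'rewrite' -> YES, starts with 're' (count: 1)
  'jump' -> no (count: 1)
  'redo' -> YES, starts with 're' (count: 2)
  'disconnect' -> no (count: 2)
  'prepay' -> no (count: 2)
  'unhappy' -> no (count: 2)
  'disagree' -> no (count: 2)
  'reheat' -> YES, starts with 're' (count: 3)
Total with prefix 're': 3

3


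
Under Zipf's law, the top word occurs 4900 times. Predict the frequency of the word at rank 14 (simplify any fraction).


Zipf's law: freq(rank) = f1 / rank
f1 = 4900, rank = 14
freq = 4900 / 14
= 350

350


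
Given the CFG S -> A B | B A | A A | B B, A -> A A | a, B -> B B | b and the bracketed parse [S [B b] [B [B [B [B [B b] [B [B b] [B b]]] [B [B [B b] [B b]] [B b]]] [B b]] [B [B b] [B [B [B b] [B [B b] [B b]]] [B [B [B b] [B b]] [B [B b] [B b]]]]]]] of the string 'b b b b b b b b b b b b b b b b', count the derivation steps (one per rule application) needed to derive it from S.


Every bracketed nonterminal node [X ...] in the tree is produced by exactly one rule application.
Reading the tree off as a leftmost derivation:
  Step 1: S  =>  B B   (applied S -> B B)
  Step 2: B B  =>  b B   (applied B -> b)
  Step 3: b B  =>  b B B   (applied B -> B B)
  Step 4: b B B  =>  b B B B   (applied B -> B B)
  Step 5: b B B B  =>  b B B B B   (applied B -> B B)
  Step 6: b B B B B  =>  b B B B B B   (applied B -> B B)
  Step 7: b B B B B B  =>  b b B B B B   (applied B -> b)
  Step 8: b b B B B B  =>  b b B B B B B   (applied B -> B B)
  Step 9: b b B B B B B  =>  b b b B B B B   (applied B -> b)
  Step 10: b b b B B B B  =>  b b b b B B B   (applied B -> b)
  Step 11: b b b b B B B  =>  b b b b B B B B   (applied B -> B B)
  Step 12: b b b b B B B B  =>  b b b b B B B B B   (applied B -> B B)
  Step 13: b b b b B B B B B  =>  b b b b b B B B B   (applied B -> b)
  Step 14: b b b b b B B B B  =>  b b b b b b B B B   (applied B -> b)
  Step 15: b b b b b b B B B  =>  b b b b b b b B B   (applied B -> b)
  Step 16: b b b b b b b B B  =>  b b b b b b b b B   (applied B -> b)
  Step 17: b b b b b b b b B  =>  b b b b b b b b B B   (applied B -> B B)
  Step 18: b b b b b b b b B B  =>  b b b b b b b b b B   (applied B -> b)
  Step 19: b b b b b b b b b B  =>  b b b b b b b b b B B   (applied B -> B B)
  Step 20: b b b b b b b b b B B  =>  b b b b b b b b b B B B   (applied B -> B B)
  Step 21: b b b b b b b b b B B B  =>  b b b b b b b b b b B B   (applied B -> b)
  Step 22: b b b b b b b b b b B B  =>  b b b b b b b b b b B B B   (applied B -> B B)
  Step 23: b b b b b b b b b b B B B  =>  b b b b b b b b b b b B B   (applied B -> b)
  Step 24: b b b b b b b b b b b B B  =>  b b b b b b b b b b b b B   (applied B -> b)
  Step 25: b b b b b b b b b b b b B  =>  b b b b b b b b b b b b B B   (applied B -> B B)
  Step 26: b b b b b b b b b b b b B B  =>  b b b b b b b b b b b b B B B   (applied B -> B B)
  Step 27: b b b b b b b b b b b b B B B  =>  b b b b b b b b b b b b b B B   (applied B -> b)
  Step 28: b b b b b b b b b b b b b B B  =>  b b b b b b b b b b b b b b B   (applied B -> b)
  Step 29: b b b b b b b b b b b b b b B  =>  b b b b b b b b b b b b b b B B   (applied B -> B B)
  Step 30: b b b b b b b b b b b b b b B B  =>  b b b b b b b b b b b b b b b B   (applied B -> b)
  Step 31: b b b b b b b b b b b b b b b B  =>  b b b b b b b b b b b b b b b b   (applied B -> b)
Final yield: b b b b b b b b b b b b b b b b
Total rewrite steps: 31

31


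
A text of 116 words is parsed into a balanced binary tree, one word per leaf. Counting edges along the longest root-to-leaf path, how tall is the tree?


In a balanced binary tree with n leaves the deepest leaf is ceil(log2(n)) edges below the root.
log2(116) = 6.8580
ceil(6.8580) = 7
height (edges) = 7

7


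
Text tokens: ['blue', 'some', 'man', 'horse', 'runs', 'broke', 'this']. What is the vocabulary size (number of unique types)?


Listing all tokens and tracking unique types:
  Token 1: 'blue' -> NEW (unique so far: 1)
  Token 2: 'some' -> NEW (unique so far: 2)
  Token 3: 'man' -> NEW (unique so far: 3)
  Token 4: 'horse' -> NEW (unique so far: 4)
  Token 5: 'runs' -> NEW (unique so far: 5)
  Token 6: 'broke' -> NEW (unique so far: 6)
  Token 7: 'this' -> NEW (unique so far: 7)
Unique types: ('blue', 'broke', 'horse', 'man', 'runs', 'some', 'this')
Vocabulary size: 7

7


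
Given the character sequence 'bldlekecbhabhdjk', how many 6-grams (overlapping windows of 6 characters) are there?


String 'bldlekecbhabhdjk' has length L = 16.
Number of overlapping n-grams = L - n + 1
Substituting: 16 - 6 + 1 = 11

11


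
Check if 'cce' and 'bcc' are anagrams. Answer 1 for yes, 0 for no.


Sort characters of 'cce': 'cce'
Sort characters of 'bcc': 'bcc'
Sorted forms differ -> they are NOT anagrams
Result: 0

0


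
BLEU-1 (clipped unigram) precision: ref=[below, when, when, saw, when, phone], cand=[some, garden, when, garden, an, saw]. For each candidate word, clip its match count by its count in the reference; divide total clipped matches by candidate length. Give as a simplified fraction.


Reference word counts: {'below': 1, 'phone': 1, 'saw': 1, 'when': 3}
Checking each candidate word (with clipping):
  'some' -> not in reference -> no match (matches: 0)
  'garden' -> not in reference -> no match (matches: 0)
  'when' -> in reference (ref count 3, used 1/3) -> match (matches: 1)
  'garden' -> not in reference -> no match (matches: 1)
  'an' -> not in reference -> no match (matches: 1)
  'saw' -> in reference (ref count 1, used 1/1) -> match (matches: 2)
Clipped matches: 2, Candidate length: 6
Precision = 2/6 = 1/3

1/3


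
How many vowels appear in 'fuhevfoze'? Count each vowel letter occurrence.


Scanning each character of 'fuhevfoze':
  Position 1: 'f' -> consonant (running count: 0)
  Position 2: 'u' -> vowel (running count: 1)
  Position 3: 'h' -> consonant (running count: 1)
  Position 4: 'e' -> vowel (running count: 2)
  Position 5: 'v' -> consonant (running count: 2)
  Position 6: 'f' -> consonant (running count: 2)
  Position 7: 'o' -> vowel (running count: 3)
  Position 8: 'z' -> consonant (running count: 3)
  Position 9: 'e' -> vowel (running count: 4)
Total vowels: 4

4


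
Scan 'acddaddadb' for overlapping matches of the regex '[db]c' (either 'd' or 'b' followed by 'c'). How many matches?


Pattern: [db]c means either 'd' or 'b' followed by 'c'.
Scanning 'acddaddadb' position-by-position:
  Pos 0: window 'ac' -> no
  Pos 1: window 'cd' -> no
  Pos 2: window 'dd' -> no
  Pos 3: window 'da' -> no
  Pos 4: window 'ad' -> no
  Pos 5: window 'dd' -> no
  Pos 6: window 'da' -> no
  Pos 7: window 'ad' -> no
  Pos 8: window 'db' -> no
  Pos 9: window 'b' -> no
Total matches: 0

0


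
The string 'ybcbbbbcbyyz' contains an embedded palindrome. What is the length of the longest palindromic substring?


Scanning 'ybcbbbbcbyyz' for palindromic substrings.
Substring at positions 0-9: 'ybcbbbbcby'.
Check: reverse('ybcbbbbcby') = 'ybcbbbbcby' -> palindrome confirmed.
Neighbouring characters ('-' / 'y') break symmetry, so it cannot extend further.
No longer palindromic substring exists; longest length = 10

10


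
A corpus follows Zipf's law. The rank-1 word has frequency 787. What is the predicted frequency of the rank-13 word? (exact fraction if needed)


Zipf's law: freq(rank) = f1 / rank
f1 = 787, rank = 13
freq = 787 / 13
GCD(787, 13) = 1
Simplified: 787/13

787/13


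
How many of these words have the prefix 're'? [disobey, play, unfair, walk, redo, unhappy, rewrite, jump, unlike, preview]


Checking each word for prefix 're':
  'disobey' -> no (count: 0)
  'play' -> no (count: 0)
  'unfair' -> no (count: 0)
  'walk' -> no (count: 0)
  'redo' -> YES, starts with 're' (count: 1)
  'unhappy' -> no (count: 1)
  'rewrite' -> YES, starts with 're' (count: 2)
  'jump' -> no (count: 2)
  'unlike' -> no (count: 2)
  'preview' -> no (count: 2)
Total with prefix 're': 2

2


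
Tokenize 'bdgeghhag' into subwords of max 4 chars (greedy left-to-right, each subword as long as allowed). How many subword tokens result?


'bdgeghhag' has 9 characters.
Chunking with max size 4:
  Chunk 1: 'bdge' (positions 0-3)
  Chunk 2: 'ghha' (positions 4-7)
  Chunk 3: 'g' (positions 8-8)
Total chunks: ceil(9 / 4) = 3

3


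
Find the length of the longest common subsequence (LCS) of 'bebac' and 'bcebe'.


DP table for LCS of 'bebac' and 'bcebe':
       b  c  e  b  e
    0  0  0  0  0  0
  b 0  1  1  1  1  1
  e 0  1  1  2  2  2
  b 0  1  1  2  3  3
  a 0  1  1  2  3  3
  c 0  1  2  2  3  3
LCS: 'beb'
LCS length = 3

3


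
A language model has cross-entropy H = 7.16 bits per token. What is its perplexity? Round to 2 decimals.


Perplexity formula: PP = 2^H
H = 7.16
PP = 2^7.16
Decompose: 2^7.16 = 2^7 * 2^0.16
2^7 = 128, 2^0.16 ~ 1.1172871
PP ~ 128 * 1.1172871 = 143.0127488
Rounded to 2 decimals: 143.01

143.01


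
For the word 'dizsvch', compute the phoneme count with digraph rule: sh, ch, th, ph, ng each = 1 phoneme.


Parsing 'dizsvch' greedily, digraphs first:
  'd' -> consonant phoneme (phonemes so far: 1)
  'i' -> vowel phoneme (phonemes so far: 2)
  'z' -> consonant phoneme (phonemes so far: 3)
  's' -> consonant phoneme (phonemes so far: 4)
  'v' -> consonant phoneme (phonemes so far: 5)
  'ch' -> digraph (1 consonant phoneme) (phonemes so far: 6)
Total phonemes: 6

6


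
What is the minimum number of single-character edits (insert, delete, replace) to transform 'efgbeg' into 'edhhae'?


Building DP table for s1='efgbeg' (len 6) and s2='edhhae' (len 6):
       e  d  h  h  a  e
    0  1  2  3  4  5  6
  e 1  0  1  2  3  4  5
  f 2  1  1  2  3  4  5
  g 3  2  2  2  3  4  5
  b 4  3  3  3  3  4  5
  e 5  4  4  4  4  4  4
  g 6  5  5  5  5  5  5
Edit distance = dp[6][6] = 5

5


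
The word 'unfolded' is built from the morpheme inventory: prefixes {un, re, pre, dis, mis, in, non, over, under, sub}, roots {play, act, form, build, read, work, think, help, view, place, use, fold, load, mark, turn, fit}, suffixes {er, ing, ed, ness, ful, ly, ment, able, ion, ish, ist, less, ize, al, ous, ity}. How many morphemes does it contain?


Segmenting 'unfolded' against the inventory:
  'un' -> prefix (morpheme 1)
  'fold' -> root (morpheme 2)
  'ed' -> suffix (morpheme 3)
Total morphemes: 3

3


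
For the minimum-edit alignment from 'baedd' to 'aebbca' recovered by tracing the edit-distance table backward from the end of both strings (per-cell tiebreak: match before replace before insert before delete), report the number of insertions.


Edit distance = 5. Backtracking from cell (5, 6) with preference match > replace > insert > delete,
then listing the resulting alignment 'baedd' -> 'aebbca' left to right:
  Step 1: delete 'b'
  Step 2: keep 'a'
  Step 3: keep 'e'
  Step 4: insert 'b' [insertion #1]
  Step 5: insert 'b' [insertion #2]
  Step 6: replace d->c
  Step 7: replace d->a
Total insertions: 2

2


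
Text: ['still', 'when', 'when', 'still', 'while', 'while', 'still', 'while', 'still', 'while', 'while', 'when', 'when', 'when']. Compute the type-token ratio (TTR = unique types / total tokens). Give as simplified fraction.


Tokens: 14
Unique types: ('still', 'when', 'while') = 3
TTR = 3/14
Already in lowest terms.

3/14


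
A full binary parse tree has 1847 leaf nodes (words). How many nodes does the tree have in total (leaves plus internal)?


Leaf nodes (terminals): 1847
Internal nodes = n - 1 = 1847 - 1 = 1846
Total = leaves + internal = 1847 + 1846 = 3693

3693


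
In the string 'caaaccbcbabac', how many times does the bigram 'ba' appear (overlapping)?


Scanning 'caaaccbcbabac' for bigram 'ba':
  Position 0: 'ca' -> no
  Position 1: 'aa' -> no
  Position 2: 'aa' -> no
  Position 3: 'ac' -> no
  Position 4: 'cc' -> no
  Position 5: 'cb' -> no
  Position 6: 'bc' -> no
  Position 7: 'cb' -> no
  Position 8: 'ba' -> MATCH
  Position 9: 'ab' -> no
  Position 10: 'ba' -> MATCH
  Position 11: 'ac' -> no
Total matches: 2

2


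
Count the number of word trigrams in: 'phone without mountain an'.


Word trigrams from [4] words:
  Trigram 1: (phone without mountain)
  Trigram 2: (without mountain an)
Total word trigrams: 4 - 2 = 2

2


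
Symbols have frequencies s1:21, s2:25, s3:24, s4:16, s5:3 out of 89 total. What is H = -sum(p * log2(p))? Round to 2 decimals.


Computing entropy H = -sum(p_i * log2(p_i)):
  s1: p = 21/89 = 0.2360, -p*log2(p) = 0.4916
  s2: p = 25/89 = 0.2809, -p*log2(p) = 0.5146
  s3: p = 24/89 = 0.2697, -p*log2(p) = 0.5099
  s4: p = 16/89 = 0.1798, -p*log2(p) = 0.4451
  s5: p = 3/89 = 0.0337, -p*log2(p) = 0.1649
H = sum of terms = 2.1261
Rounded to 2 decimals: 2.13

2.13


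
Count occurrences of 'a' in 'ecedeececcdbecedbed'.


Scanning 'ecedeececcdbecedbed' for 'a':
  No matches found.
Total occurrences of 'a': 0

0


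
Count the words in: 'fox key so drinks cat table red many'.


Counting words by splitting on spaces:
  Word 1: 'fox'
  Word 2: 'key'
  Word 3: 'so'
  Word 4: 'drinks'
  Word 5: 'cat'
  Word 6: 'table'
  Word 7: 'red'
  Word 8: 'many'
Total words: 8

8


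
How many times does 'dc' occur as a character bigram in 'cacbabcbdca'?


Scanning 'cacbabcbdca' for bigram 'dc':
  Position 0: 'ca' -> no
  Position 1: 'ac' -> no
  Position 2: 'cb' -> no
  Position 3: 'ba' -> no
  Position 4: 'ab' -> no
  Position 5: 'bc' -> no
  Position 6: 'cb' -> no
  Position 7: 'bd' -> no
  Position 8: 'dc' -> MATCH
  Position 9: 'ca' -> no
Total matches: 1

1


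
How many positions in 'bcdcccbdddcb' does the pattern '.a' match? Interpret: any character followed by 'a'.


Pattern: .a means any character followed by 'a'.
Scanning 'bcdcccbdddcb' position-by-position:
  Pos 0: window 'bc' -> no
  Pos 1: window 'cd' -> no
  Pos 2: window 'dc' -> no
  Pos 3: window 'cc' -> no
  Pos 4: window 'cc' -> no
  Pos 5: window 'cb' -> no
  Pos 6: window 'bd' -> no
  Pos 7: window 'dd' -> no
  Pos 8: window 'dd' -> no
  Pos 9: window 'dc' -> no
  Pos 10: window 'cb' -> no
  Pos 11: window 'b' -> no
Total matches: 0

0


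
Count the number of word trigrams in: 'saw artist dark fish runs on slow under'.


Word trigrams from [8] words:
  Trigram 1: (saw artist dark)
  Trigram 2: (artist dark fish)
  Trigram 3: (dark fish runs)
  Trigram 4: (fish runs on)
  Trigram 5: (runs on slow)
  Trigram 6: (on slow under)
Total word trigrams: 8 - 2 = 6

6


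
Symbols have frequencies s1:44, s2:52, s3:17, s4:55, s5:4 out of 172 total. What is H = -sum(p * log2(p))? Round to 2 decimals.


Computing entropy H = -sum(p_i * log2(p_i)):
  s1: p = 44/172 = 0.2558, -p*log2(p) = 0.5031
  s2: p = 52/172 = 0.3023, -p*log2(p) = 0.5218
  s3: p = 17/172 = 0.0988, -p*log2(p) = 0.3300
  s4: p = 55/172 = 0.3198, -p*log2(p) = 0.5260
  s5: p = 4/172 = 0.0233, -p*log2(p) = 0.1262
H = sum of terms = 2.0071
Rounded to 2 decimals: 2.01

2.01


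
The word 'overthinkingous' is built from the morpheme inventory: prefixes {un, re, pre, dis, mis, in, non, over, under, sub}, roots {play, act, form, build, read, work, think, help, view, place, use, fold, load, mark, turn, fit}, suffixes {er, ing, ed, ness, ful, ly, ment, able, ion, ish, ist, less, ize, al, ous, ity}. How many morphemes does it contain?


Segmenting 'overthinkingous' against the inventory:
  'over' -> prefix (morpheme 1)
  'think' -> root (morpheme 2)
  'ing' -> suffix (morpheme 3)
  'ous' -> suffix (morpheme 4)
Total morphemes: 4

4


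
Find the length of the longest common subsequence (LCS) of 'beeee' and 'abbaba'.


DP table for LCS of 'beeee' and 'abbaba':
       a  b  b  a  b  a
    0  0  0  0  0  0  0
  b 0  0  1  1  1  1  1
  e 0  0  1  1  1  1  1
  e 0  0  1  1  1  1  1
  e 0  0  1  1  1  1  1
  e 0  0  1  1  1  1  1
LCS: 'b'
LCS length = 1

1


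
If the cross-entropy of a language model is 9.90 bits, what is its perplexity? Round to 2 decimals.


Perplexity formula: PP = 2^H
H = 9.90
PP = 2^9.90
Decompose: 2^9.90 = 2^9 * 2^0.90
2^9 = 512, 2^0.90 ~ 1.8660660
PP ~ 512 * 1.8660660 = 955.4257920
Rounded to 2 decimals: 955.43

955.43


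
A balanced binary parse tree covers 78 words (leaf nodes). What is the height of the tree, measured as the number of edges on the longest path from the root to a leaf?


In a balanced binary tree with n leaves the deepest leaf is ceil(log2(n)) edges below the root.
log2(78) = 6.2854
ceil(6.2854) = 7
height (edges) = 7

7


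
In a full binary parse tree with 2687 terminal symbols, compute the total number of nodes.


Leaf nodes (terminals): 2687
Internal nodes = n - 1 = 2687 - 1 = 2686
Total = leaves + internal = 2687 + 2686 = 5373

5373


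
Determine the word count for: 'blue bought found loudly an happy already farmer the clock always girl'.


Counting words by splitting on spaces:
  Word 1: 'blue'
  Word 2: 'bought'
  Word 3: 'found'
  Word 4: 'loudly'
  Word 5: 'an'
  Word 6: 'happy'
  Word 7: 'already'
  Word 8: 'farmer'
  Word 9: 'the'
  Word 10: 'clock'
  Word 11: 'always'
  Word 12: 'girl'
Total words: 12

12


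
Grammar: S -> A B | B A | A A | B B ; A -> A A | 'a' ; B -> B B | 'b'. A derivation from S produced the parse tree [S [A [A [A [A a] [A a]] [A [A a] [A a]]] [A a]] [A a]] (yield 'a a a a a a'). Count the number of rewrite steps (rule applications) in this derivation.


Every bracketed nonterminal node [X ...] in the tree is produced by exactly one rule application.
Reading the tree off as a leftmost derivation:
  Step 1: S  =>  A A   (applied S -> A A)
  Step 2: A A  =>  A A A   (applied A -> A A)
  Step 3: A A A  =>  A A A A   (applied A -> A A)
  Step 4: A A A A  =>  A A A A A   (applied A -> A A)
  Step 5: A A A A A  =>  a A A A A   (applied A -> a)
  Step 6: a A A A A  =>  a a A A A   (applied A -> a)
  Step 7: a a A A A  =>  a a A A A A   (applied A -> A A)
  Step 8: a a A A A A  =>  a a a A A A   (applied A -> a)
  Step 9: a a a A A A  =>  a a a a A A   (applied A -> a)
  Step 10: a a a a A A  =>  a a a a a A   (applied A -> a)
  Step 11: a a a a a A  =>  a a a a a a   (applied A -> a)
Final yield: a a a a a a
Total rewrite steps: 11

11


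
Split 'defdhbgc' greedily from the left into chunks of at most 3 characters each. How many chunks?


'defdhbgc' has 8 characters.
Chunking with max size 3:
  Chunk 1: 'def' (positions 0-2)
  Chunk 2: 'dhb' (positions 3-5)
  Chunk 3: 'gc' (positions 6-7)
Total chunks: ceil(8 / 3) = 3

3


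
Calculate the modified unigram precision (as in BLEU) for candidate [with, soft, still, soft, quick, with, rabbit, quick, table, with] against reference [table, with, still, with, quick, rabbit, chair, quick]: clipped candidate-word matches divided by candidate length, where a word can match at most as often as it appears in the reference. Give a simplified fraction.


Reference word counts: {'chair': 1, 'quick': 2, 'rabbit': 1, 'still': 1, 'table': 1, 'with': 2}
Checking each candidate word (with clipping):
  'with' -> in reference (ref count 2, used 1/2) -> match (matches: 1)
  'soft' -> not in reference -> no match (matches: 1)
  'still' -> in reference (ref count 1, used 1/1) -> match (matches: 2)
  'soft' -> not in reference -> no match (matches: 2)
  'quick' -> in reference (ref count 2, used 1/2) -> match (matches: 3)
  'with' -> in reference (ref count 2, used 2/2) -> match (matches: 4)
  'rabbit' -> in reference (ref count 1, used 1/1) -> match (matches: 5)
  'quick' -> in reference (ref count 2, used 2/2) -> match (matches: 6)
  'table' -> in reference (ref count 1, used 1/1) -> match (matches: 7)
  'with' -> ref count 2 already used up (2/2) -> clipped, no match (matches: 7)
Clipped matches: 7, Candidate length: 10
Precision = 7/10

7/10
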